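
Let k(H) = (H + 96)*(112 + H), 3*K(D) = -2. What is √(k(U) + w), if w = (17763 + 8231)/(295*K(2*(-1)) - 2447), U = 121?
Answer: √3179706901679/7931 ≈ 224.84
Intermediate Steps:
K(D) = -⅔ (K(D) = (⅓)*(-2) = -⅔)
k(H) = (96 + H)*(112 + H)
w = -77982/7931 (w = (17763 + 8231)/(295*(-⅔) - 2447) = 25994/(-590/3 - 2447) = 25994/(-7931/3) = 25994*(-3/7931) = -77982/7931 ≈ -9.8326)
√(k(U) + w) = √((10752 + 121² + 208*121) - 77982/7931) = √((10752 + 14641 + 25168) - 77982/7931) = √(50561 - 77982/7931) = √(400921309/7931) = √3179706901679/7931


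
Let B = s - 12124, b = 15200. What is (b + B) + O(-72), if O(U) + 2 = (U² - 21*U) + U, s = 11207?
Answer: 20905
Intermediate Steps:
O(U) = -2 + U² - 20*U (O(U) = -2 + ((U² - 21*U) + U) = -2 + (U² - 20*U) = -2 + U² - 20*U)
B = -917 (B = 11207 - 12124 = -917)
(b + B) + O(-72) = (15200 - 917) + (-2 + (-72)² - 20*(-72)) = 14283 + (-2 + 5184 + 1440) = 14283 + 6622 = 20905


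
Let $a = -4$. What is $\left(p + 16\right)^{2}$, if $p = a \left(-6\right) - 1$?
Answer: $1521$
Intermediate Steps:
$p = 23$ ($p = \left(-4\right) \left(-6\right) - 1 = 24 - 1 = 23$)
$\left(p + 16\right)^{2} = \left(23 + 16\right)^{2} = 39^{2} = 1521$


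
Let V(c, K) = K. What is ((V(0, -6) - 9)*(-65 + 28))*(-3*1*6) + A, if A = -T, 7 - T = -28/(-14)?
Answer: -9995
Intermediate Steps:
T = 5 (T = 7 - (-28)/(-14) = 7 - (-28)*(-1)/14 = 7 - 1*2 = 7 - 2 = 5)
A = -5 (A = -1*5 = -5)
((V(0, -6) - 9)*(-65 + 28))*(-3*1*6) + A = ((-6 - 9)*(-65 + 28))*(-3*1*6) - 5 = (-15*(-37))*(-3*6) - 5 = 555*(-18) - 5 = -9990 - 5 = -9995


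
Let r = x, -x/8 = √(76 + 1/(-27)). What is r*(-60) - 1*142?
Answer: -142 + 160*√6153/3 ≈ 4041.5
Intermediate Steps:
x = -8*√6153/9 (x = -8*√(76 + 1/(-27)) = -8*√(76 - 1/27) = -8*√6153/9 ≈ -69.725)
r = -8*√6153/9 ≈ -69.725
r*(-60) - 1*142 = -8*√6153/9*(-60) - 1*142 = 160*√6153/3 - 142 = -142 + 160*√6153/3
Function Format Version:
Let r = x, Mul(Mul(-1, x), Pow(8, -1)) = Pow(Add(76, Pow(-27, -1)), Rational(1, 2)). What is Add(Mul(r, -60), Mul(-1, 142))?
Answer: Add(-142, Mul(Rational(160, 3), Pow(6153, Rational(1, 2)))) ≈ 4041.5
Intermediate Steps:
x = Mul(Rational(-8, 9), Pow(6153, Rational(1, 2))) (x = Mul(-8, Pow(Add(76, Pow(-27, -1)), Rational(1, 2))) = Mul(-8, Pow(Add(76, Rational(-1, 27)), Rational(1, 2))) = Mul(-8, Pow(Rational(2051, 27), Rational(1, 2))) = Mul(-8, Mul(Rational(1, 9), Pow(6153, Rational(1, 2)))) = Mul(Rational(-8, 9), Pow(6153, Rational(1, 2))) ≈ -69.725)
r = Mul(Rational(-8, 9), Pow(6153, Rational(1, 2))) ≈ -69.725
Add(Mul(r, -60), Mul(-1, 142)) = Add(Mul(Mul(Rational(-8, 9), Pow(6153, Rational(1, 2))), -60), Mul(-1, 142)) = Add(Mul(Rational(160, 3), Pow(6153, Rational(1, 2))), -142) = Add(-142, Mul(Rational(160, 3), Pow(6153, Rational(1, 2))))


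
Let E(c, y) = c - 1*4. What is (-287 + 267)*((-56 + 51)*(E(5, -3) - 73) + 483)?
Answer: -16860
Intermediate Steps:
E(c, y) = -4 + c (E(c, y) = c - 4 = -4 + c)
(-287 + 267)*((-56 + 51)*(E(5, -3) - 73) + 483) = (-287 + 267)*((-56 + 51)*((-4 + 5) - 73) + 483) = -20*(-5*(1 - 73) + 483) = -20*(-5*(-72) + 483) = -20*(360 + 483) = -20*843 = -16860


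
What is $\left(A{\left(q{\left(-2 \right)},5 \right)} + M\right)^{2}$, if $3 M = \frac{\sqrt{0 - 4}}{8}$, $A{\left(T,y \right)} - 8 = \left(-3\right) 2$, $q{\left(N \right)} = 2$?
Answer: $\frac{\left(24 + i\right)^{2}}{144} \approx 3.9931 + 0.33333 i$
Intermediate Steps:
$A{\left(T,y \right)} = 2$ ($A{\left(T,y \right)} = 8 - 6 = 2$)
$M = \frac{i}{12}$ ($M = \frac{\sqrt{0 - 4} \cdot \frac{1}{8}}{3} = \frac{\sqrt{-4} \cdot \frac{1}{8}}{3} = \frac{2 i \frac{1}{8}}{3} = \frac{\frac{1}{4} i}{3} = \frac{i}{12} \approx 0.083333 i$)
$\left(A{\left(q{\left(-2 \right)},5 \right)} + M\right)^{2} = \left(2 + \frac{i}{12}\right)^{2}$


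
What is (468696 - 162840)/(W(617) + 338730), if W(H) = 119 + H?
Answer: 152928/169733 ≈ 0.90099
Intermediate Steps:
(468696 - 162840)/(W(617) + 338730) = (468696 - 162840)/((119 + 617) + 338730) = 305856/(736 + 338730) = 305856/339466 = 305856*(1/339466) = 152928/169733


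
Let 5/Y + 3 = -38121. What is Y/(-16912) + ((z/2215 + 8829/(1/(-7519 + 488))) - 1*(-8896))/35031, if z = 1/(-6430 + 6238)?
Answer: -7386731078628019627/4169062926498960 ≈ -1771.8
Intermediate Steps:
Y = -5/38124 (Y = 5/(-3 - 38121) = 5/(-38124) = 5*(-1/38124) = -5/38124 ≈ -0.00013115)
z = -1/192 (z = 1/(-192) = -1/192 ≈ -0.0052083)
Y/(-16912) + ((z/2215 + 8829/(1/(-7519 + 488))) - 1*(-8896))/35031 = -5/38124/(-16912) + ((-1/192/2215 + 8829/(1/(-7519 + 488))) - 1*(-8896))/35031 = -5/38124*(-1/16912) + ((-1/192*1/2215 + 8829/(1/(-7031))) + 8896)*(1/35031) = 5/644753088 + ((-1/425280 + 8829/(-1/7031)) + 8896)*(1/35031) = 5/644753088 + ((-1/425280 + 8829*(-7031)) + 8896)*(1/35031) = 5/644753088 + ((-1/425280 - 62076699) + 8896)*(1/35031) = 5/644753088 + (-26399978550721/425280 + 8896)*(1/35031) = 5/644753088 - 26396195259841/425280*1/35031 = 5/644753088 - 26396195259841/14897983680 = -7386731078628019627/4169062926498960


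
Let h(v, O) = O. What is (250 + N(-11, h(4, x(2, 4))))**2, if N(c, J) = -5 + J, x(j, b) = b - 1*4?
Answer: 60025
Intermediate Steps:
x(j, b) = -4 + b (x(j, b) = b - 4 = -4 + b)
(250 + N(-11, h(4, x(2, 4))))**2 = (250 + (-5 + (-4 + 4)))**2 = (250 + (-5 + 0))**2 = (250 - 5)**2 = 245**2 = 60025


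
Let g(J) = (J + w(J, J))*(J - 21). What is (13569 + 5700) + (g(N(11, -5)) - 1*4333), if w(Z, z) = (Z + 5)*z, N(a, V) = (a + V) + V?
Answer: 14796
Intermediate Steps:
N(a, V) = a + 2*V (N(a, V) = (V + a) + V = a + 2*V)
w(Z, z) = z*(5 + Z) (w(Z, z) = (5 + Z)*z = z*(5 + Z))
g(J) = (-21 + J)*(J + J*(5 + J)) (g(J) = (J + J*(5 + J))*(J - 21) = (J + J*(5 + J))*(-21 + J) = (-21 + J)*(J + J*(5 + J)))
(13569 + 5700) + (g(N(11, -5)) - 1*4333) = (13569 + 5700) + ((11 + 2*(-5))*(-126 + (11 + 2*(-5))² - 15*(11 + 2*(-5))) - 1*4333) = 19269 + ((11 - 10)*(-126 + (11 - 10)² - 15*(11 - 10)) - 4333) = 19269 + (1*(-126 + 1² - 15*1) - 4333) = 19269 + (1*(-126 + 1 - 15) - 4333) = 19269 + (1*(-140) - 4333) = 19269 + (-140 - 4333) = 19269 - 4473 = 14796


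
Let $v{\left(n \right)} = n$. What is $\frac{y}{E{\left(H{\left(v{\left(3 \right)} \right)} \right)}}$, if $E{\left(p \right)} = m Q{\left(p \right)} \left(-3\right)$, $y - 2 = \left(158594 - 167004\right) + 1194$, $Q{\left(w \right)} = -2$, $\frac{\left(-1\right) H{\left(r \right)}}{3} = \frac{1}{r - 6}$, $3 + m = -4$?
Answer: $\frac{3607}{21} \approx 171.76$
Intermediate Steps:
$m = -7$ ($m = -3 - 4 = -7$)
$H{\left(r \right)} = - \frac{3}{-6 + r}$ ($H{\left(r \right)} = - \frac{3}{r - 6} = - \frac{3}{-6 + r}$)
$y = -7214$ ($y = 2 + \left(\left(158594 - 167004\right) + 1194\right) = 2 + \left(-8410 + 1194\right) = 2 - 7216 = -7214$)
$E{\left(p \right)} = -42$ ($E{\left(p \right)} = \left(-7\right) \left(-2\right) \left(-3\right) = 14 \left(-3\right) = -42$)
$\frac{y}{E{\left(H{\left(v{\left(3 \right)} \right)} \right)}} = - \frac{7214}{-42} = \left(-7214\right) \left(- \frac{1}{42}\right) = \frac{3607}{21}$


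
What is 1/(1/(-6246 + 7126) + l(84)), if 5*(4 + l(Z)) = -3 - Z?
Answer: -880/18831 ≈ -0.046731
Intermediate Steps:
l(Z) = -23/5 - Z/5 (l(Z) = -4 + (-3 - Z)/5 = -4 + (-⅗ - Z/5) = -23/5 - Z/5)
1/(1/(-6246 + 7126) + l(84)) = 1/(1/(-6246 + 7126) + (-23/5 - ⅕*84)) = 1/(1/880 + (-23/5 - 84/5)) = 1/(1/880 - 107/5) = 1/(-18831/880) = -880/18831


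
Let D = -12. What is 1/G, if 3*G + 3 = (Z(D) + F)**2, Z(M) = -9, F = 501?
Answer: 1/80687 ≈ 1.2394e-5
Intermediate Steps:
G = 80687 (G = -1 + (-9 + 501)**2/3 = -1 + (1/3)*492**2 = -1 + (1/3)*242064 = -1 + 80688 = 80687)
1/G = 1/80687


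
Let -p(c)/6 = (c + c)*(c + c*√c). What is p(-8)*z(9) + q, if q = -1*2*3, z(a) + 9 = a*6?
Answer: -34566 - 69120*I*√2 ≈ -34566.0 - 97751.0*I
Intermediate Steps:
z(a) = -9 + 6*a (z(a) = -9 + a*6 = -9 + 6*a)
q = -6 (q = -2*3 = -6)
p(c) = -12*c*(c + c^(3/2)) (p(c) = -6*(c + c)*(c + c*√c) = -6*2*c*(c + c^(3/2)) = -12*c*(c + c^(3/2)))
p(-8)*z(9) + q = (-12*(-8)² - 1536*I*√2)*(-9 + 6*9) - 6 = (-12*64 - 1536*I*√2)*(-9 + 54) - 6 = (-768 - 1536*I*√2)*45 - 6 = (-34560 - 69120*I*√2) - 6 = -34566 - 69120*I*√2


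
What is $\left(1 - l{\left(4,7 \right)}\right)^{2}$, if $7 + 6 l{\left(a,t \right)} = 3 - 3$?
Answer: $\frac{169}{36} \approx 4.6944$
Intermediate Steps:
$l{\left(a,t \right)} = - \frac{7}{6}$ ($l{\left(a,t \right)} = - \frac{7}{6} + \frac{3 - 3}{6} = - \frac{7}{6} + \frac{1}{6} \cdot 0 = - \frac{7}{6} + 0 = - \frac{7}{6}$)
$\left(1 - l{\left(4,7 \right)}\right)^{2} = \left(1 - - \frac{7}{6}\right)^{2} = \left(1 + \frac{7}{6}\right)^{2} = \left(\frac{13}{6}\right)^{2} = \frac{169}{36}$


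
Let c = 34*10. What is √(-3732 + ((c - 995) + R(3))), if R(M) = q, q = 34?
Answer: I*√4353 ≈ 65.977*I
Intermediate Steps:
c = 340
R(M) = 34
√(-3732 + ((c - 995) + R(3))) = √(-3732 + ((340 - 995) + 34)) = √(-3732 + (-655 + 34)) = √(-3732 - 621) = √(-4353) = I*√4353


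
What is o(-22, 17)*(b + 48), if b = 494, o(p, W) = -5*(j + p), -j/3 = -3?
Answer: 35230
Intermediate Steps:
j = 9 (j = -3*(-3) = 9)
o(p, W) = -45 - 5*p (o(p, W) = -5*(9 + p) = -45 - 5*p)
o(-22, 17)*(b + 48) = (-45 - 5*(-22))*(494 + 48) = (-45 + 110)*542 = 65*542 = 35230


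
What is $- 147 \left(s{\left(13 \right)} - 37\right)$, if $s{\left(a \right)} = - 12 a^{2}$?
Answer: $303555$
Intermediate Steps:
$- 147 \left(s{\left(13 \right)} - 37\right) = - 147 \left(- 12 \cdot 13^{2} - 37\right) = - 147 \left(\left(-12\right) 169 - 37\right) = - 147 \left(-2028 - 37\right) = \left(-147\right) \left(-2065\right) = 303555$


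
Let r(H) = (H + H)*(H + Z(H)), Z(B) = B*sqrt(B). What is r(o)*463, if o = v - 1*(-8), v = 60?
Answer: 4281824 + 8563648*sqrt(17) ≈ 3.9591e+7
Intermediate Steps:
o = 68 (o = 60 - 1*(-8) = 60 + 8 = 68)
Z(B) = B**(3/2)
r(H) = 2*H*(H + H**(3/2)) (r(H) = (H + H)*(H + H**(3/2)) = (2*H)*(H + H**(3/2)) = 2*H*(H + H**(3/2)))
r(o)*463 = (2*68*(68 + 68**(3/2)))*463 = (2*68*(68 + 136*sqrt(17)))*463 = (9248 + 18496*sqrt(17))*463 = 4281824 + 8563648*sqrt(17)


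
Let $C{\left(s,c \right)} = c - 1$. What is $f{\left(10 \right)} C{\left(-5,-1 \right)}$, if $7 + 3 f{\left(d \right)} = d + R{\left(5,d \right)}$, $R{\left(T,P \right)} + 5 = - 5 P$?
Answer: $\frac{104}{3} \approx 34.667$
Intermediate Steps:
$R{\left(T,P \right)} = -5 - 5 P$
$C{\left(s,c \right)} = -1 + c$
$f{\left(d \right)} = -4 - \frac{4 d}{3}$ ($f{\left(d \right)} = - \frac{7}{3} + \frac{d - \left(5 + 5 d\right)}{3} = - \frac{7}{3} + \frac{-5 - 4 d}{3} = - \frac{7}{3} - \left(\frac{5}{3} + \frac{4 d}{3}\right) = -4 - \frac{4 d}{3}$)
$f{\left(10 \right)} C{\left(-5,-1 \right)} = \left(-4 - \frac{40}{3}\right) \left(-1 - 1\right) = \left(-4 - \frac{40}{3}\right) \left(-2\right) = \left(- \frac{52}{3}\right) \left(-2\right) = \frac{104}{3}$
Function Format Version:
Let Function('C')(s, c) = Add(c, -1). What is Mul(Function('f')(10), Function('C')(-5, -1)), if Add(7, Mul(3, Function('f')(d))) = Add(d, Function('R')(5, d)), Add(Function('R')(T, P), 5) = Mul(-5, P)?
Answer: Rational(104, 3) ≈ 34.667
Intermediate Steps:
Function('R')(T, P) = Add(-5, Mul(-5, P))
Function('C')(s, c) = Add(-1, c)
Function('f')(d) = Add(-4, Mul(Rational(-4, 3), d)) (Function('f')(d) = Add(Rational(-7, 3), Mul(Rational(1, 3), Add(d, Add(-5, Mul(-5, d))))) = Add(Rational(-7, 3), Mul(Rational(1, 3), Add(-5, Mul(-4, d)))) = Add(Rational(-7, 3), Add(Rational(-5, 3), Mul(Rational(-4, 3), d))) = Add(-4, Mul(Rational(-4, 3), d)))
Mul(Function('f')(10), Function('C')(-5, -1)) = Mul(Add(-4, Mul(Rational(-4, 3), 10)), Add(-1, -1)) = Mul(Add(-4, Rational(-40, 3)), -2) = Mul(Rational(-52, 3), -2) = Rational(104, 3)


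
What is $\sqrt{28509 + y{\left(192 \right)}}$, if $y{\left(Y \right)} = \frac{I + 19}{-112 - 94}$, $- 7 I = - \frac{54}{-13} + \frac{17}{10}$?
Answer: $\frac{\sqrt{250459710834515}}{93730} \approx 168.85$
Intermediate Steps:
$I = - \frac{761}{910}$ ($I = - \frac{- \frac{54}{-13} + \frac{17}{10}}{7} = - \frac{\left(-54\right) \left(- \frac{1}{13}\right) + 17 \cdot \frac{1}{10}}{7} = - \frac{\frac{54}{13} + \frac{17}{10}}{7} = \left(- \frac{1}{7}\right) \frac{761}{130} = - \frac{761}{910} \approx -0.83626$)
$y{\left(Y \right)} = - \frac{16529}{187460}$ ($y{\left(Y \right)} = \frac{- \frac{761}{910} + 19}{-112 - 94} = \frac{16529}{910 \left(-206\right)} = \frac{16529}{910} \left(- \frac{1}{206}\right) = - \frac{16529}{187460}$)
$\sqrt{28509 + y{\left(192 \right)}} = \sqrt{28509 - \frac{16529}{187460}} = \sqrt{\frac{5344280611}{187460}} = \frac{\sqrt{250459710834515}}{93730}$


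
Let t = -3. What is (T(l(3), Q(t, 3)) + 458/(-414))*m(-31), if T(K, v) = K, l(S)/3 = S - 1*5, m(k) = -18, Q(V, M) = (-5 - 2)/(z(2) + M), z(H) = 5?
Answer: 2942/23 ≈ 127.91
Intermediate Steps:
Q(V, M) = -7/(5 + M) (Q(V, M) = (-5 - 2)/(5 + M) = -7/(5 + M))
l(S) = -15 + 3*S (l(S) = 3*(S - 1*5) = 3*(S - 5) = 3*(-5 + S) = -15 + 3*S)
(T(l(3), Q(t, 3)) + 458/(-414))*m(-31) = ((-15 + 3*3) + 458/(-414))*(-18) = ((-15 + 9) + 458*(-1/414))*(-18) = (-6 - 229/207)*(-18) = -1471/207*(-18) = 2942/23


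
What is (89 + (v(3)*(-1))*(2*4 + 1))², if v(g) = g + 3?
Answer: 1225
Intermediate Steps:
v(g) = 3 + g
(89 + (v(3)*(-1))*(2*4 + 1))² = (89 + ((3 + 3)*(-1))*(2*4 + 1))² = (89 + (6*(-1))*(8 + 1))² = (89 - 6*9)² = (89 - 54)² = 35² = 1225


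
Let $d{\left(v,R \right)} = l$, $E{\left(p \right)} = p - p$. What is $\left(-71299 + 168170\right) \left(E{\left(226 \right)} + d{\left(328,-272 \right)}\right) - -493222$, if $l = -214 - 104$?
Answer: $-30311756$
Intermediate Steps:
$E{\left(p \right)} = 0$
$l = -318$
$d{\left(v,R \right)} = -318$
$\left(-71299 + 168170\right) \left(E{\left(226 \right)} + d{\left(328,-272 \right)}\right) - -493222 = \left(-71299 + 168170\right) \left(0 - 318\right) - -493222 = 96871 \left(-318\right) + 493222 = -30804978 + 493222 = -30311756$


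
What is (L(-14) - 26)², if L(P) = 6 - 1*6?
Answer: 676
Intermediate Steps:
L(P) = 0 (L(P) = 6 - 6 = 0)
(L(-14) - 26)² = (0 - 26)² = (-26)² = 676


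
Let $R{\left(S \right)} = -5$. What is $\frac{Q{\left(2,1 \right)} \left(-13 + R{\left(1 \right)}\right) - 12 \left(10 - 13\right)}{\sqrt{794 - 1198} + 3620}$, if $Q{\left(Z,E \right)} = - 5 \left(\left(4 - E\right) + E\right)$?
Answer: $\frac{119460}{1092067} - \frac{66 i \sqrt{101}}{1092067} \approx 0.10939 - 0.00060737 i$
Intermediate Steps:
$Q{\left(Z,E \right)} = -20$ ($Q{\left(Z,E \right)} = \left(-5\right) 4 = -20$)
$\frac{Q{\left(2,1 \right)} \left(-13 + R{\left(1 \right)}\right) - 12 \left(10 - 13\right)}{\sqrt{794 - 1198} + 3620} = \frac{- 20 \left(-13 - 5\right) - 12 \left(10 - 13\right)}{\sqrt{794 - 1198} + 3620} = \frac{\left(-20\right) \left(-18\right) - -36}{\sqrt{-404} + 3620} = \frac{360 + 36}{2 i \sqrt{101} + 3620} = \frac{396}{3620 + 2 i \sqrt{101}}$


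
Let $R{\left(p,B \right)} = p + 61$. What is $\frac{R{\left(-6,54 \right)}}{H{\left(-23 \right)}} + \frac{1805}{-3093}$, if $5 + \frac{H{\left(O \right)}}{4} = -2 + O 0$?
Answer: $- \frac{220655}{86604} \approx -2.5479$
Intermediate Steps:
$R{\left(p,B \right)} = 61 + p$
$H{\left(O \right)} = -28$ ($H{\left(O \right)} = -20 + 4 \left(-2 + O 0\right) = -20 + 4 \left(-2 + 0\right) = -20 + 4 \left(-2\right) = -20 - 8 = -28$)
$\frac{R{\left(-6,54 \right)}}{H{\left(-23 \right)}} + \frac{1805}{-3093} = \frac{61 - 6}{-28} + \frac{1805}{-3093} = 55 \left(- \frac{1}{28}\right) + 1805 \left(- \frac{1}{3093}\right) = - \frac{55}{28} - \frac{1805}{3093} = - \frac{220655}{86604}$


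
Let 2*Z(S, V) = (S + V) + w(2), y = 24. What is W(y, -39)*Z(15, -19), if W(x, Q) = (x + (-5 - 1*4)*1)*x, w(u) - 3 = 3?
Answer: 360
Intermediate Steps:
w(u) = 6 (w(u) = 3 + 3 = 6)
Z(S, V) = 3 + S/2 + V/2 (Z(S, V) = ((S + V) + 6)/2 = (6 + S + V)/2 = 3 + S/2 + V/2)
W(x, Q) = x*(-9 + x) (W(x, Q) = (x + (-5 - 4)*1)*x = (x - 9*1)*x = (x - 9)*x = (-9 + x)*x = x*(-9 + x))
W(y, -39)*Z(15, -19) = (24*(-9 + 24))*(3 + (1/2)*15 + (1/2)*(-19)) = (24*15)*(3 + 15/2 - 19/2) = 360*1 = 360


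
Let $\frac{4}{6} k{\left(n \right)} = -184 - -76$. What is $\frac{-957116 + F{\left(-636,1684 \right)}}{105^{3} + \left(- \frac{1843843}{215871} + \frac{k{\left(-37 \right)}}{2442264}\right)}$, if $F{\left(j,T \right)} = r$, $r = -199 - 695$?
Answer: $- \frac{84179376210345240}{101718595180886891} \approx -0.82757$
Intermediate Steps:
$k{\left(n \right)} = -162$ ($k{\left(n \right)} = \frac{3 \left(-184 - -76\right)}{2} = \frac{3 \left(-184 + 76\right)}{2} = \frac{3}{2} \left(-108\right) = -162$)
$r = -894$ ($r = -199 - 695 = -894$)
$F{\left(j,T \right)} = -894$
$\frac{-957116 + F{\left(-636,1684 \right)}}{105^{3} + \left(- \frac{1843843}{215871} + \frac{k{\left(-37 \right)}}{2442264}\right)} = \frac{-957116 - 894}{105^{3} - \left(\frac{27}{407044} + \frac{1843843}{215871}\right)} = - \frac{958010}{1157625 - \frac{750531058609}{87868995324}} = - \frac{958010}{\frac{101718595180886891}{87868995324}} = \left(-958010\right) \frac{87868995324}{101718595180886891} = - \frac{84179376210345240}{101718595180886891}$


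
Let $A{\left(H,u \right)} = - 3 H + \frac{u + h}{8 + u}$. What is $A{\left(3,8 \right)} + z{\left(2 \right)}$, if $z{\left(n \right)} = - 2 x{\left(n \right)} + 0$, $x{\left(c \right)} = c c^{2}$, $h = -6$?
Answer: $- \frac{199}{8} \approx -24.875$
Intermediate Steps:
$x{\left(c \right)} = c^{3}$
$A{\left(H,u \right)} = - 3 H + \frac{-6 + u}{8 + u}$ ($A{\left(H,u \right)} = - 3 H + \frac{u - 6}{8 + u} = - 3 H + \frac{-6 + u}{8 + u}$)
$z{\left(n \right)} = - 2 n^{3}$ ($z{\left(n \right)} = - 2 n^{3} + 0 = - 2 n^{3}$)
$A{\left(3,8 \right)} + z{\left(2 \right)} = \frac{-6 + 8 - 72 - 9 \cdot 8}{8 + 8} - 2 \cdot 2^{3} = \frac{-6 + 8 - 72 - 72}{16} - 16 = \frac{1}{16} \left(-142\right) - 16 = - \frac{71}{8} - 16 = - \frac{199}{8}$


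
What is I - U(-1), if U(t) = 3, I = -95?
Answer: -98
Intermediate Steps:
I - U(-1) = -95 - 1*3 = -95 - 3 = -98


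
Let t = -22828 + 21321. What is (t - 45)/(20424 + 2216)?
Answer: -97/1415 ≈ -0.068551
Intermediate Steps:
t = -1507
(t - 45)/(20424 + 2216) = (-1507 - 45)/(20424 + 2216) = -1552/22640 = -1552*1/22640 = -97/1415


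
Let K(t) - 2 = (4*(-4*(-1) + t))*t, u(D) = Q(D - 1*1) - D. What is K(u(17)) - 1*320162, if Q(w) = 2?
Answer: -319500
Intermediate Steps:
u(D) = 2 - D
K(t) = 2 + t*(16 + 4*t) (K(t) = 2 + (4*(-4*(-1) + t))*t = 2 + (4*(4 + t))*t = 2 + (16 + 4*t)*t = 2 + t*(16 + 4*t))
K(u(17)) - 1*320162 = (2 + 4*(2 - 1*17)**2 + 16*(2 - 1*17)) - 1*320162 = (2 + 4*(2 - 17)**2 + 16*(2 - 17)) - 320162 = (2 + 4*(-15)**2 + 16*(-15)) - 320162 = (2 + 4*225 - 240) - 320162 = (2 + 900 - 240) - 320162 = 662 - 320162 = -319500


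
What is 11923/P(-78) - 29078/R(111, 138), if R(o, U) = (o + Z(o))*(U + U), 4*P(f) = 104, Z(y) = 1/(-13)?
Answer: 169122509/369564 ≈ 457.63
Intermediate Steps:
Z(y) = -1/13
P(f) = 26 (P(f) = (¼)*104 = 26)
R(o, U) = 2*U*(-1/13 + o) (R(o, U) = (o - 1/13)*(U + U) = (-1/13 + o)*(2*U) = 2*U*(-1/13 + o))
11923/P(-78) - 29078/R(111, 138) = 11923/26 - 29078*13/(276*(-1 + 13*111)) = 11923*(1/26) - 29078*13/(276*(-1 + 1443)) = 11923/26 - 29078/((2/13)*138*1442) = 11923/26 - 29078/397992/13 = 11923/26 - 29078*13/397992 = 11923/26 - 27001/28428 = 169122509/369564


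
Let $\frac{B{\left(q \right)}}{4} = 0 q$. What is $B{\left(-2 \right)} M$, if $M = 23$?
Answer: $0$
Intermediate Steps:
$B{\left(q \right)} = 0$ ($B{\left(q \right)} = 4 \cdot 0 q = 4 \cdot 0 = 0$)
$B{\left(-2 \right)} M = 0 \cdot 23 = 0$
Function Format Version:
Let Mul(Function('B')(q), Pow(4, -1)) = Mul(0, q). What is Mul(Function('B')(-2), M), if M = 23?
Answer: 0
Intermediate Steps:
Function('B')(q) = 0 (Function('B')(q) = Mul(4, Mul(0, q)) = Mul(4, 0) = 0)
Mul(Function('B')(-2), M) = Mul(0, 23) = 0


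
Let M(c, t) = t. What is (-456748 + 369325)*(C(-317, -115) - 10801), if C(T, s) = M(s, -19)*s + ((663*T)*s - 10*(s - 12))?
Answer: -2112342413937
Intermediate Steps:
C(T, s) = 120 - 29*s + 663*T*s (C(T, s) = -19*s + ((663*T)*s - 10*(s - 12)) = -19*s + (663*T*s - 10*(-12 + s)) = -19*s + (663*T*s + (120 - 10*s)) = -19*s + (120 - 10*s + 663*T*s) = 120 - 29*s + 663*T*s)
(-456748 + 369325)*(C(-317, -115) - 10801) = (-456748 + 369325)*((120 - 29*(-115) + 663*(-317)*(-115)) - 10801) = -87423*((120 + 3335 + 24169665) - 10801) = -87423*(24173120 - 10801) = -87423*24162319 = -2112342413937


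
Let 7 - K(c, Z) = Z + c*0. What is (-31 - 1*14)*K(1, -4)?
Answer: -495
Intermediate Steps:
K(c, Z) = 7 - Z (K(c, Z) = 7 - (Z + c*0) = 7 - (Z + 0) = 7 - Z)
(-31 - 1*14)*K(1, -4) = (-31 - 1*14)*(7 - 1*(-4)) = (-31 - 14)*(7 + 4) = -45*11 = -495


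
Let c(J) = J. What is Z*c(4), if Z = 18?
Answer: 72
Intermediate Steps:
Z*c(4) = 18*4 = 72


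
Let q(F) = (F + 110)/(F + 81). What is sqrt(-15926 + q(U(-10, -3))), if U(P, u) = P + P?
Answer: 2*I*sqrt(14813789)/61 ≈ 126.19*I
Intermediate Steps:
U(P, u) = 2*P
q(F) = (110 + F)/(81 + F)
sqrt(-15926 + q(U(-10, -3))) = sqrt(-15926 + (110 + 2*(-10))/(81 + 2*(-10))) = sqrt(-15926 + (110 - 20)/(81 - 20)) = sqrt(-15926 + 90/61) = sqrt(-971396/61) = 2*I*sqrt(14813789)/61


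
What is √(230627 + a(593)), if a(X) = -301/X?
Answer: √81099575430/593 ≈ 480.24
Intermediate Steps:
√(230627 + a(593)) = √(230627 - 301/593) = √(136761510/593) = √81099575430/593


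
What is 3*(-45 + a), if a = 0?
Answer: -135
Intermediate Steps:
3*(-45 + a) = 3*(-45 + 0) = 3*(-45) = -135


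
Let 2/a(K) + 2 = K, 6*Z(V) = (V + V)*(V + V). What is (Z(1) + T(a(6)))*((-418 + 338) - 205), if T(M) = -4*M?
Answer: 380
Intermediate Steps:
Z(V) = 2*V²/3 (Z(V) = ((V + V)*(V + V))/6 = ((2*V)*(2*V))/6 = (4*V²)/6 = 2*V²/3)
a(K) = 2/(-2 + K)
(Z(1) + T(a(6)))*((-418 + 338) - 205) = ((⅔)*1² - 8/(-2 + 6))*((-418 + 338) - 205) = ((⅔)*1 - 8/4)*(-80 - 205) = (⅔ - 8/4)*(-285) = (⅔ - 4*½)*(-285) = (⅔ - 2)*(-285) = -4/3*(-285) = 380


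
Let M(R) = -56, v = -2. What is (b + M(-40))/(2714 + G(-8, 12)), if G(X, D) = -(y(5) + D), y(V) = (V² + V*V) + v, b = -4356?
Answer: -2206/1327 ≈ -1.6624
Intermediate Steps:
y(V) = -2 + 2*V² (y(V) = (V² + V*V) - 2 = (V² + V²) - 2 = 2*V² - 2 = -2 + 2*V²)
G(X, D) = -48 - D (G(X, D) = -((-2 + 2*5²) + D) = -((-2 + 2*25) + D) = -((-2 + 50) + D) = -(48 + D) = -48 - D)
(b + M(-40))/(2714 + G(-8, 12)) = (-4356 - 56)/(2714 + (-48 - 1*12)) = -4412/(2714 + (-48 - 12)) = -4412/(2714 - 60) = -4412/2654 = -4412*1/2654 = -2206/1327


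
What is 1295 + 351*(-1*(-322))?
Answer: 114317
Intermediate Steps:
1295 + 351*(-1*(-322)) = 1295 + 351*322 = 1295 + 113022 = 114317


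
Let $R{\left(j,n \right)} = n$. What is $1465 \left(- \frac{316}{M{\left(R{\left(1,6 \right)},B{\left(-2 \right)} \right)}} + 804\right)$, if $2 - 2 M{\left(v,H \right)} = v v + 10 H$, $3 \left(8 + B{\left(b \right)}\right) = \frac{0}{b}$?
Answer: $\frac{26627840}{23} \approx 1.1577 \cdot 10^{6}$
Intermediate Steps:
$B{\left(b \right)} = -8$ ($B{\left(b \right)} = -8 + \frac{0 \frac{1}{b}}{3} = -8 + \frac{1}{3} \cdot 0 = -8 + 0 = -8$)
$M{\left(v,H \right)} = 1 - 5 H - \frac{v^{2}}{2}$ ($M{\left(v,H \right)} = 1 - \frac{v v + 10 H}{2} = 1 - \frac{v^{2} + 10 H}{2} = 1 - \left(\frac{v^{2}}{2} + 5 H\right) = 1 - 5 H - \frac{v^{2}}{2}$)
$1465 \left(- \frac{316}{M{\left(R{\left(1,6 \right)},B{\left(-2 \right)} \right)}} + 804\right) = 1465 \left(- \frac{316}{1 - -40 - \frac{6^{2}}{2}} + 804\right) = 1465 \left(- \frac{316}{1 + 40 - 18} + 804\right) = 1465 \left(- \frac{316}{23} + 804\right) = 1465 \cdot \frac{18176}{23} = \frac{26627840}{23}$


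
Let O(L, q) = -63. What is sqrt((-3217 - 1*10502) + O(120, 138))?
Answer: I*sqrt(13782) ≈ 117.4*I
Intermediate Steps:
sqrt((-3217 - 1*10502) + O(120, 138)) = sqrt((-3217 - 1*10502) - 63) = sqrt((-3217 - 10502) - 63) = sqrt(-13719 - 63) = sqrt(-13782) = I*sqrt(13782)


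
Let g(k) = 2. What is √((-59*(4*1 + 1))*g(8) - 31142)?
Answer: 2*I*√7933 ≈ 178.13*I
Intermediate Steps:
√((-59*(4*1 + 1))*g(8) - 31142) = √(-59*(4*1 + 1)*2 - 31142) = √(-59*(4 + 1)*2 - 31142) = √(-59*5*2 - 31142) = √(-295*2 - 31142) = √(-590 - 31142) = √(-31732) = 2*I*√7933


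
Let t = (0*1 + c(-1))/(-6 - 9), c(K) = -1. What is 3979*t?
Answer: 3979/15 ≈ 265.27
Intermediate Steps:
t = 1/15 (t = (0*1 - 1)/(-6 - 9) = (0 - 1)/(-15) = -1*(-1/15) = 1/15 ≈ 0.066667)
3979*t = 3979*(1/15) = 3979/15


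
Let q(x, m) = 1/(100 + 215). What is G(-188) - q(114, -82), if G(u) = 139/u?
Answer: -43973/59220 ≈ -0.74254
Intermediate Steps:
q(x, m) = 1/315
G(-188) - q(114, -82) = 139/(-188) - 1*1/315 = 139*(-1/188) - 1/315 = -139/188 - 1/315 = -43973/59220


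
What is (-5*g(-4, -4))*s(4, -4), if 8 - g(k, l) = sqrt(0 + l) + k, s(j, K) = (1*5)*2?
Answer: -600 + 100*I ≈ -600.0 + 100.0*I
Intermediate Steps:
s(j, K) = 10 (s(j, K) = 5*2 = 10)
g(k, l) = 8 - k - sqrt(l) (g(k, l) = 8 - (sqrt(0 + l) + k) = 8 - (sqrt(l) + k) = 8 - (k + sqrt(l)) = 8 + (-k - sqrt(l)) = 8 - k - sqrt(l))
(-5*g(-4, -4))*s(4, -4) = -5*(8 - 1*(-4) - sqrt(-4))*10 = -5*(8 + 4 - 2*I)*10 = -5*(12 - 2*I)*10 = (-60 + 10*I)*10 = -600 + 100*I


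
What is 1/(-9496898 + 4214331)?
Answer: -1/5282567 ≈ -1.8930e-7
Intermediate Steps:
1/(-9496898 + 4214331) = 1/(-5282567) = -1/5282567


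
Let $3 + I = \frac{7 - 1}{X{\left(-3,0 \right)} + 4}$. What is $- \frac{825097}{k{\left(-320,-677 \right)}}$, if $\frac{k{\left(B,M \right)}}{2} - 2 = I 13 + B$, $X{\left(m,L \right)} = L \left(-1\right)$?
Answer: $\frac{825097}{675} \approx 1222.4$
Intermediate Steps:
$X{\left(m,L \right)} = - L$
$I = - \frac{3}{2}$ ($I = -3 + \frac{7 - 1}{\left(-1\right) 0 + 4} = -3 + \frac{6}{0 + 4} = -3 + \frac{6}{4} = -3 + 6 \cdot \frac{1}{4} = -3 + \frac{3}{2} = - \frac{3}{2} \approx -1.5$)
$k{\left(B,M \right)} = -35 + 2 B$ ($k{\left(B,M \right)} = 4 + 2 \left(\left(- \frac{3}{2}\right) 13 + B\right) = 4 + 2 \left(- \frac{39}{2} + B\right) = 4 + \left(-39 + 2 B\right) = -35 + 2 B$)
$- \frac{825097}{k{\left(-320,-677 \right)}} = - \frac{825097}{-35 + 2 \left(-320\right)} = - \frac{825097}{-35 - 640} = - \frac{825097}{-675} = \left(-825097\right) \left(- \frac{1}{675}\right) = \frac{825097}{675}$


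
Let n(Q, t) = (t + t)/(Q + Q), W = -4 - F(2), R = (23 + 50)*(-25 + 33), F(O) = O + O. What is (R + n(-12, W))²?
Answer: 3076516/9 ≈ 3.4184e+5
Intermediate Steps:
F(O) = 2*O
R = 584 (R = 73*8 = 584)
W = -8 (W = -4 - 2*2 = -4 - 1*4 = -4 - 4 = -8)
n(Q, t) = t/Q (n(Q, t) = (2*t)/((2*Q)) = (2*t)*(1/(2*Q)) = t/Q)
(R + n(-12, W))² = (584 - 8/(-12))² = (584 - 8*(-1/12))² = (584 + ⅔)² = (1754/3)² = 3076516/9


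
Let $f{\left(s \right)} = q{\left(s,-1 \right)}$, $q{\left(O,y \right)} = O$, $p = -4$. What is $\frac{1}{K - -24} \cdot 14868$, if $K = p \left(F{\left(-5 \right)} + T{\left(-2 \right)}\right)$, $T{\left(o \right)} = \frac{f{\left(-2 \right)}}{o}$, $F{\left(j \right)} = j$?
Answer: $\frac{3717}{10} \approx 371.7$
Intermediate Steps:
$f{\left(s \right)} = s$
$T{\left(o \right)} = - \frac{2}{o}$
$K = 16$ ($K = - 4 \left(-5 - \frac{2}{-2}\right) = - 4 \left(-5 - -1\right) = - 4 \left(-5 + 1\right) = \left(-4\right) \left(-4\right) = 16$)
$\frac{1}{K - -24} \cdot 14868 = \frac{1}{16 - -24} \cdot 14868 = \frac{1}{16 + 24} \cdot 14868 = \frac{1}{40} \cdot 14868 = \frac{3717}{10}$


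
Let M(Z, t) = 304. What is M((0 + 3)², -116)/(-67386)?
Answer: -152/33693 ≈ -0.0045113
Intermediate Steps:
M((0 + 3)², -116)/(-67386) = 304/(-67386) = 304*(-1/67386) = -152/33693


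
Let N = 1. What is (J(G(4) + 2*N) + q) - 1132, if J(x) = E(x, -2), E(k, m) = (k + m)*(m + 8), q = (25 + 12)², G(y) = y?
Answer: 261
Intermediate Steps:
q = 1369 (q = 37² = 1369)
E(k, m) = (8 + m)*(k + m) (E(k, m) = (k + m)*(8 + m) = (8 + m)*(k + m))
J(x) = -12 + 6*x (J(x) = (-2)² + 8*x + 8*(-2) + x*(-2) = 4 + 8*x - 16 - 2*x = -12 + 6*x)
(J(G(4) + 2*N) + q) - 1132 = ((-12 + 6*(4 + 2*1)) + 1369) - 1132 = ((-12 + 6*(4 + 2)) + 1369) - 1132 = ((-12 + 6*6) + 1369) - 1132 = ((-12 + 36) + 1369) - 1132 = (24 + 1369) - 1132 = 1393 - 1132 = 261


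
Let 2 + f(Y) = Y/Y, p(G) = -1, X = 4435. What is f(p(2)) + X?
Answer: 4434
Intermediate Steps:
f(Y) = -1 (f(Y) = -2 + Y/Y = -2 + 1 = -1)
f(p(2)) + X = -1 + 4435 = 4434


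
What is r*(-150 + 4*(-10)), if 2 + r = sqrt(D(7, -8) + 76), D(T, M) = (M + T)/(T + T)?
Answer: 380 - 95*sqrt(14882)/7 ≈ -1275.6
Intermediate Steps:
D(T, M) = (M + T)/(2*T) (D(T, M) = (M + T)/((2*T)) = (M + T)*(1/(2*T)) = (M + T)/(2*T))
r = -2 + sqrt(14882)/14 (r = -2 + sqrt((1/2)*(-8 + 7)/7 + 76) = -2 + sqrt((1/2)*(1/7)*(-1) + 76) = -2 + sqrt(-1/14 + 76) = -2 + sqrt(1063/14) = -2 + sqrt(14882)/14 ≈ 6.7137)
r*(-150 + 4*(-10)) = (-2 + sqrt(14882)/14)*(-150 + 4*(-10)) = (-2 + sqrt(14882)/14)*(-150 - 40) = (-2 + sqrt(14882)/14)*(-190) = 380 - 95*sqrt(14882)/7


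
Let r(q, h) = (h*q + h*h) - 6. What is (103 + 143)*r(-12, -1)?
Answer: 1722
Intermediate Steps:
r(q, h) = -6 + h² + h*q (r(q, h) = (h*q + h²) - 6 = (h² + h*q) - 6 = -6 + h² + h*q)
(103 + 143)*r(-12, -1) = (103 + 143)*(-6 + (-1)² - 1*(-12)) = 246*(-6 + 1 + 12) = 246*7 = 1722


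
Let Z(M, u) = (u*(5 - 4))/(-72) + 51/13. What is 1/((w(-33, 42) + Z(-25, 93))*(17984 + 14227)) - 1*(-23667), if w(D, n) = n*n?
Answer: 140064058306535/5918116293 ≈ 23667.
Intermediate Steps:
w(D, n) = n²
Z(M, u) = 51/13 - u/72 (Z(M, u) = (u*1)*(-1/72) + 51*(1/13) = u*(-1/72) + 51/13 = -u/72 + 51/13 = 51/13 - u/72)
1/((w(-33, 42) + Z(-25, 93))*(17984 + 14227)) - 1*(-23667) = 1/((42² + (51/13 - 1/72*93))*(17984 + 14227)) - 1*(-23667) = 1/((1764 + (51/13 - 31/24))*32211) + 23667 = 1/((1764 + 821/312)*32211) + 23667 = 1/((551189/312)*32211) + 23667 = 1/(5918116293/104) + 23667 = 104/5918116293 + 23667 = 140064058306535/5918116293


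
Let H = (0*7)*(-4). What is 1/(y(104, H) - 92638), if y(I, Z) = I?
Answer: -1/92534 ≈ -1.0807e-5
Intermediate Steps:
H = 0 (H = 0*(-4) = 0)
1/(y(104, H) - 92638) = 1/(104 - 92638) = 1/(-92534) = -1/92534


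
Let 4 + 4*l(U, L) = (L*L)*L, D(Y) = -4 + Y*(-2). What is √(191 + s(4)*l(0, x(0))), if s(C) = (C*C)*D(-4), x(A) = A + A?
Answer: √127 ≈ 11.269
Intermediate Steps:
D(Y) = -4 - 2*Y
x(A) = 2*A
s(C) = 4*C² (s(C) = (C*C)*(-4 - 2*(-4)) = C²*(-4 + 8) = C²*4 = 4*C²)
l(U, L) = -1 + L³/4 (l(U, L) = -1 + ((L*L)*L)/4 = -1 + (L²*L)/4 = -1 + L³/4)
√(191 + s(4)*l(0, x(0))) = √(191 + (4*4²)*(-1 + (2*0)³/4)) = √(191 + (4*16)*(-1 + (¼)*0³)) = √(191 + 64*(-1 + (¼)*0)) = √(191 + 64*(-1 + 0)) = √(191 + 64*(-1)) = √(191 - 64) = √127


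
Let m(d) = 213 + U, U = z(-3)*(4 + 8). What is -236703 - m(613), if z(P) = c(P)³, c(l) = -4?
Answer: -236148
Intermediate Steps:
z(P) = -64 (z(P) = (-4)³ = -64)
U = -768 (U = -64*(4 + 8) = -64*12 = -768)
m(d) = -555 (m(d) = 213 - 768 = -555)
-236703 - m(613) = -236703 - 1*(-555) = -236703 + 555 = -236148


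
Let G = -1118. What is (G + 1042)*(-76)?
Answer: 5776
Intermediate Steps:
(G + 1042)*(-76) = (-1118 + 1042)*(-76) = -76*(-76) = 5776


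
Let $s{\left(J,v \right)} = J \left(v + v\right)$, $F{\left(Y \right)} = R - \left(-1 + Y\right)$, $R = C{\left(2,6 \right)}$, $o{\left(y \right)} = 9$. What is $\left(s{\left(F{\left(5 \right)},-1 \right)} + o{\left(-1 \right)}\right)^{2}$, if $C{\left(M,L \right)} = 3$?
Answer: $121$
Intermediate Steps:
$R = 3$
$F{\left(Y \right)} = 4 - Y$ ($F{\left(Y \right)} = 3 - \left(-1 + Y\right) = 4 - Y$)
$s{\left(J,v \right)} = 2 J v$ ($s{\left(J,v \right)} = J 2 v = 2 J v$)
$\left(s{\left(F{\left(5 \right)},-1 \right)} + o{\left(-1 \right)}\right)^{2} = \left(2 \left(4 - 5\right) \left(-1\right) + 9\right)^{2} = \left(2 \left(-1\right) \left(-1\right) + 9\right)^{2} = \left(2 + 9\right)^{2} = 11^{2} = 121$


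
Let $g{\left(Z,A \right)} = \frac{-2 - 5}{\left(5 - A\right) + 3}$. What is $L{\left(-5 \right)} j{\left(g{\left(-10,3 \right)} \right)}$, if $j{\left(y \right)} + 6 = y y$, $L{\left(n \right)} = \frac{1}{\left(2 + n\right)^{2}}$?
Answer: $- \frac{101}{225} \approx -0.44889$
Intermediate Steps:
$g{\left(Z,A \right)} = - \frac{7}{8 - A}$
$L{\left(n \right)} = \frac{1}{\left(2 + n\right)^{2}}$
$j{\left(y \right)} = -6 + y^{2}$ ($j{\left(y \right)} = -6 + y y = -6 + y^{2}$)
$L{\left(-5 \right)} j{\left(g{\left(-10,3 \right)} \right)} = \frac{-6 + \left(\frac{7}{-8 + 3}\right)^{2}}{\left(2 - 5\right)^{2}} = \frac{-6 + \left(\frac{7}{-5}\right)^{2}}{9} = \frac{-6 + \left(7 \left(- \frac{1}{5}\right)\right)^{2}}{9} = \frac{-6 + \left(- \frac{7}{5}\right)^{2}}{9} = \frac{-6 + \frac{49}{25}}{9} = \frac{1}{9} \left(- \frac{101}{25}\right) = - \frac{101}{225}$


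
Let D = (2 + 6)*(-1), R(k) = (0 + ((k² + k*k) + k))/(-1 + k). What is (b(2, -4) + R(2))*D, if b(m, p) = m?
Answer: -96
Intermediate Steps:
R(k) = (k + 2*k²)/(-1 + k) (R(k) = (0 + ((k² + k²) + k))/(-1 + k) = (0 + (2*k² + k))/(-1 + k) = (0 + (k + 2*k²))/(-1 + k) = (k + 2*k²)/(-1 + k))
D = -8 (D = 8*(-1) = -8)
(b(2, -4) + R(2))*D = (2 + 2*(1 + 2*2)/(-1 + 2))*(-8) = (2 + 2*(1 + 4)/1)*(-8) = (2 + 2*1*5)*(-8) = (2 + 10)*(-8) = 12*(-8) = -96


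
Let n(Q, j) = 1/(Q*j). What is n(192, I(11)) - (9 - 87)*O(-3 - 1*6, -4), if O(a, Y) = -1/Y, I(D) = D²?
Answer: 453025/23232 ≈ 19.500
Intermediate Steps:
n(Q, j) = 1/(Q*j)
n(192, I(11)) - (9 - 87)*O(-3 - 1*6, -4) = 1/(192*(11²)) - (9 - 87)*(-1/(-4)) = (1/192)/121 - (-78)*(-1*(-¼)) = (1/192)*(1/121) - (-78)/4 = 1/23232 - 1*(-39/2) = 1/23232 + 39/2 = 453025/23232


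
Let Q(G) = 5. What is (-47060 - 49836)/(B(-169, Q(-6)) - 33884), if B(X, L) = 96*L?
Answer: 24224/8351 ≈ 2.9007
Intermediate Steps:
(-47060 - 49836)/(B(-169, Q(-6)) - 33884) = (-47060 - 49836)/(96*5 - 33884) = -96896/(480 - 33884) = -96896/(-33404) = -96896*(-1/33404) = 24224/8351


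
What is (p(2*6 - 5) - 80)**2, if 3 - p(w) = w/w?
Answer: 6084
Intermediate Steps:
p(w) = 2 (p(w) = 3 - w/w = 3 - 1*1 = 3 - 1 = 2)
(p(2*6 - 5) - 80)**2 = (2 - 80)**2 = (-78)**2 = 6084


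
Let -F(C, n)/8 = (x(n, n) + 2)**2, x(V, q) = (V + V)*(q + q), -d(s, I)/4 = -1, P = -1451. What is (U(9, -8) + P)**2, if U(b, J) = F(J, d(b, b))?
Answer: 1317617401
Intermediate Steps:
d(s, I) = 4 (d(s, I) = -4*(-1) = 4)
x(V, q) = 4*V*q (x(V, q) = (2*V)*(2*q) = 4*V*q)
F(C, n) = -8*(2 + 4*n**2)**2 (F(C, n) = -8*(4*n*n + 2)**2 = -8*(4*n**2 + 2)**2 = -8*(2 + 4*n**2)**2)
U(b, J) = -34848 (U(b, J) = -32*(1 + 2*4**2)**2 = -32*(1 + 2*16)**2 = -32*(1 + 32)**2 = -32*33**2 = -32*1089 = -34848)
(U(9, -8) + P)**2 = (-34848 - 1451)**2 = (-36299)**2 = 1317617401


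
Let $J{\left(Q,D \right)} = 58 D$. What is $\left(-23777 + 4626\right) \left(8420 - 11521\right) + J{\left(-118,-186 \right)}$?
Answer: $59376463$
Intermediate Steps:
$\left(-23777 + 4626\right) \left(8420 - 11521\right) + J{\left(-118,-186 \right)} = \left(-23777 + 4626\right) \left(8420 - 11521\right) + 58 \left(-186\right) = \left(-19151\right) \left(-3101\right) - 10788 = 59387251 - 10788 = 59376463$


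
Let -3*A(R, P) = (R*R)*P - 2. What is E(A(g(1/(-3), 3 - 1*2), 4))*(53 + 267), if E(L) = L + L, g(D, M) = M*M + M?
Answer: -8960/3 ≈ -2986.7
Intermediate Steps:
g(D, M) = M + M**2 (g(D, M) = M**2 + M = M + M**2)
A(R, P) = 2/3 - P*R**2/3 (A(R, P) = -((R*R)*P - 2)/3 = -(R**2*P - 2)/3 = -(P*R**2 - 2)/3 = -(-2 + P*R**2)/3 = 2/3 - P*R**2/3)
E(L) = 2*L
E(A(g(1/(-3), 3 - 1*2), 4))*(53 + 267) = (2*(2/3 - 1/3*4*((3 - 1*2)*(1 + (3 - 1*2)))**2))*(53 + 267) = (2*(2/3 - 1/3*4*((3 - 2)*(1 + (3 - 2)))**2))*320 = (2*(2/3 - 1/3*4*(1*(1 + 1))**2))*320 = (2*(2/3 - 1/3*4*(1*2)**2))*320 = (2*(2/3 - 1/3*4*2**2))*320 = (2*(2/3 - 1/3*4*4))*320 = (2*(2/3 - 16/3))*320 = (2*(-14/3))*320 = -28/3*320 = -8960/3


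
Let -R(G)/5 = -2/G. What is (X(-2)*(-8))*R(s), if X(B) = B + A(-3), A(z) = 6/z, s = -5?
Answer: -64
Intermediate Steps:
X(B) = -2 + B (X(B) = B + 6/(-3) = B + 6*(-⅓) = B - 2 = -2 + B)
R(G) = 10/G (R(G) = -(-10)/G = 10/G)
(X(-2)*(-8))*R(s) = ((-2 - 2)*(-8))*(10/(-5)) = (-4*(-8))*(10*(-⅕)) = 32*(-2) = -64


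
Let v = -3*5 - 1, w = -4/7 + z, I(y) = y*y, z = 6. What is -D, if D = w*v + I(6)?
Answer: 356/7 ≈ 50.857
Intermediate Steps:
I(y) = y²
w = 38/7 (w = -4/7 + 6 = 38/7 ≈ 5.4286)
v = -16 (v = -15 - 1 = -16)
D = -356/7 (D = (38/7)*(-16) + 6² = -608/7 + 36 = -356/7 ≈ -50.857)
-D = -1*(-356/7) = 356/7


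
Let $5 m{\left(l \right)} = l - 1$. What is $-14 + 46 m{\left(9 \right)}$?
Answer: $\frac{298}{5} \approx 59.6$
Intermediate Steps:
$m{\left(l \right)} = - \frac{1}{5} + \frac{l}{5}$ ($m{\left(l \right)} = \frac{l - 1}{5} = \frac{-1 + l}{5} = - \frac{1}{5} + \frac{l}{5}$)
$-14 + 46 m{\left(9 \right)} = -14 + 46 \left(- \frac{1}{5} + \frac{1}{5} \cdot 9\right) = -14 + 46 \left(- \frac{1}{5} + \frac{9}{5}\right) = -14 + 46 \cdot \frac{8}{5} = -14 + \frac{368}{5} = \frac{298}{5}$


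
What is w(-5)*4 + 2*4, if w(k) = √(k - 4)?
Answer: 8 + 12*I ≈ 8.0 + 12.0*I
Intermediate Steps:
w(k) = √(-4 + k)
w(-5)*4 + 2*4 = √(-4 - 5)*4 + 2*4 = √(-9)*4 + 8 = (3*I)*4 + 8 = 12*I + 8 = 8 + 12*I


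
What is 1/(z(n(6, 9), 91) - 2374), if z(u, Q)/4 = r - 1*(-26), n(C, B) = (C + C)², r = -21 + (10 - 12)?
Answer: -1/2362 ≈ -0.00042337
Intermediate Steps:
r = -23 (r = -21 - 2 = -23)
n(C, B) = 4*C² (n(C, B) = (2*C)² = 4*C²)
z(u, Q) = 12 (z(u, Q) = 4*(-23 - 1*(-26)) = 4*(-23 + 26) = 4*3 = 12)
1/(z(n(6, 9), 91) - 2374) = 1/(12 - 2374) = 1/(-2362) = -1/2362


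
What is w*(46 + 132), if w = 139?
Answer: 24742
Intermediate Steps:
w*(46 + 132) = 139*(46 + 132) = 139*178 = 24742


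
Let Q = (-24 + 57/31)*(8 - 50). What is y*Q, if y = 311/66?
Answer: 1495599/341 ≈ 4385.9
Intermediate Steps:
y = 311/66 (y = 311*(1/66) = 311/66 ≈ 4.7121)
Q = 28854/31 (Q = (-24 + 57*(1/31))*(-42) = (-24 + 57/31)*(-42) = -687/31*(-42) = 28854/31 ≈ 930.77)
y*Q = (311/66)*(28854/31) = 1495599/341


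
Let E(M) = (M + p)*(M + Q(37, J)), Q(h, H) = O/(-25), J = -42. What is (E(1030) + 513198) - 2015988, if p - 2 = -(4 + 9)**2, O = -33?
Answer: -15319021/25 ≈ -6.1276e+5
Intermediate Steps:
Q(h, H) = 33/25 (Q(h, H) = -33/(-25) = -33*(-1/25) = 33/25)
p = -167 (p = 2 - (4 + 9)**2 = 2 - 1*13**2 = 2 - 1*169 = 2 - 169 = -167)
E(M) = (-167 + M)*(33/25 + M) (E(M) = (M - 167)*(M + 33/25) = (-167 + M)*(33/25 + M))
(E(1030) + 513198) - 2015988 = ((-5511/25 + 1030**2 - 4142/25*1030) + 513198) - 2015988 = ((-5511/25 + 1060900 - 853252/5) + 513198) - 2015988 = (22250729/25 + 513198) - 2015988 = 35080679/25 - 2015988 = -15319021/25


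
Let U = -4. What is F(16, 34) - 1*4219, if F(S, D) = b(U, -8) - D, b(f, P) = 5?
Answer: -4248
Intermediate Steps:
F(S, D) = 5 - D
F(16, 34) - 1*4219 = (5 - 1*34) - 1*4219 = (5 - 34) - 4219 = -29 - 4219 = -4248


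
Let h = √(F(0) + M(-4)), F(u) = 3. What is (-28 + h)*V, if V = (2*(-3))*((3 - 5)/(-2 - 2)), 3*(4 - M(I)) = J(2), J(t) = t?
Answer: 84 - √57 ≈ 76.450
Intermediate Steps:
M(I) = 10/3 (M(I) = 4 - ⅓*2 = 4 - ⅔ = 10/3)
h = √57/3 (h = √(3 + 10/3) = √(19/3) = √57/3 ≈ 2.5166)
V = -3 (V = -(-12)/(-4) = -(-12)*(-1)/4 = -6*½ = -3)
(-28 + h)*V = (-28 + √57/3)*(-3) = 84 - √57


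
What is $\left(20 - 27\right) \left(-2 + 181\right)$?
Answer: $-1253$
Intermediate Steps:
$\left(20 - 27\right) \left(-2 + 181\right) = \left(-7\right) 179 = -1253$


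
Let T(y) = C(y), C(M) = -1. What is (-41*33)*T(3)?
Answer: 1353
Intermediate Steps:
T(y) = -1
(-41*33)*T(3) = -41*33*(-1) = -1353*(-1) = 1353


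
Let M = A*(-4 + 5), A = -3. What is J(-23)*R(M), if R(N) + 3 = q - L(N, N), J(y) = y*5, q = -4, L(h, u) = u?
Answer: 460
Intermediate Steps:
J(y) = 5*y
M = -3 (M = -3*(-4 + 5) = -3*1 = -3)
R(N) = -7 - N (R(N) = -3 + (-4 - N) = -7 - N)
J(-23)*R(M) = (5*(-23))*(-7 - 1*(-3)) = -115*(-7 + 3) = -115*(-4) = 460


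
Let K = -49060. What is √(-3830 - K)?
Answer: √45230 ≈ 212.67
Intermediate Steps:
√(-3830 - K) = √(-3830 - 1*(-49060)) = √(-3830 + 49060) = √45230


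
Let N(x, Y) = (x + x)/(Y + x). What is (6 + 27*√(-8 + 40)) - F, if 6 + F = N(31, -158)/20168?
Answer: 15368047/1280668 + 108*√2 ≈ 164.74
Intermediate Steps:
N(x, Y) = 2*x/(Y + x) (N(x, Y) = (2*x)/(Y + x) = 2*x/(Y + x))
F = -7684039/1280668 (F = -6 + (2*31/(-158 + 31))/20168 = -6 + (2*31/(-127))*(1/20168) = -6 + (2*31*(-1/127))*(1/20168) = -6 - 62/127*1/20168 = -6 - 31/1280668 = -7684039/1280668 ≈ -6.0000)
(6 + 27*√(-8 + 40)) - F = (6 + 27*√(-8 + 40)) - 1*(-7684039/1280668) = (6 + 27*√32) + 7684039/1280668 = (6 + 27*(4*√2)) + 7684039/1280668 = (6 + 108*√2) + 7684039/1280668 = 15368047/1280668 + 108*√2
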